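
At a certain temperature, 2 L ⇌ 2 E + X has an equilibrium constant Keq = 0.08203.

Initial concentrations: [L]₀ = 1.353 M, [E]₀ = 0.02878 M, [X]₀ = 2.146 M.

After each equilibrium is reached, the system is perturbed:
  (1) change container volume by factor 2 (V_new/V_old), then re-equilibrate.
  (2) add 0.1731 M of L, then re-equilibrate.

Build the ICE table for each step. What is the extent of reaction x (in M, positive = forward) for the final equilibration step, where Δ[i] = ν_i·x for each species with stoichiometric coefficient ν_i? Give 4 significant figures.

Q₀ = 9.7099e-04 vs Keq = 0.08203 ⇒ Q<K, forward
Step 1:
                   L          E          X
  Initial      1.353    0.02878      2.146
  Change     -0.1931     0.1931    0.09653
  Equil         1.16     0.2218      2.243
  solve Keq expr → x = 0.09653; check Q = 0.08203
Then change container volume by factor 2 (V_new/V_old).
Step 2:
                   L          E          X
  Initial       0.58     0.1109      1.121
  Change    -0.03526    0.03526    0.01763
  Equil       0.5447     0.1462      1.139
  solve Keq expr → x = 0.01763; check Q = 0.08203
Then add 0.1731 M of L.
Step 3:
                   L          E          X
  Initial     0.7178     0.1462      1.139
  Change    -0.03551    0.03551    0.01776
  Equil       0.6823     0.1817      1.157
  solve Keq expr → x = 0.01776; check Q = 0.08203

x = 0.01776 M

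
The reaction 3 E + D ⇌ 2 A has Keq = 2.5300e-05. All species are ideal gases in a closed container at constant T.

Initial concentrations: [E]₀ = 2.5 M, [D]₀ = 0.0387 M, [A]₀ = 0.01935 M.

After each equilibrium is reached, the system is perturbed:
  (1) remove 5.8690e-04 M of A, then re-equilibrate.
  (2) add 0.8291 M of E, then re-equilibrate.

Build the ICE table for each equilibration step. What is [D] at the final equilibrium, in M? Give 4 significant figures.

Q₀ = 6.1920e-04 vs Keq = 2.5300e-05 ⇒ Q>K, reverse
Step 1:
                  E         D         A
  I             2.5    0.0387   0.01935
  C         0.02253  0.007509  -0.01502
  E           2.523   0.04621  0.004332
  solve Keq expr → x = -0.007509; check Q = 2.5300e-05
Then remove 5.8690e-04 M of A.
Step 2:
                  E         D         A
  I           2.523   0.04621  0.003745
  C       -8.5693e-04 -2.8564e-04 5.7129e-04
  E           2.522   0.04592  0.004316
  solve Keq expr → x = 2.8564e-04; check Q = 2.5300e-05
Then add 0.8291 M of E.
Step 3:
                  E         D         A
  I           3.351   0.04592  0.004316
  C       -0.003308 -0.001103  0.002206
  E           3.347   0.04482  0.006522
  solve Keq expr → x = 0.001103; check Q = 2.5300e-05

[D]_eq = 0.04482 M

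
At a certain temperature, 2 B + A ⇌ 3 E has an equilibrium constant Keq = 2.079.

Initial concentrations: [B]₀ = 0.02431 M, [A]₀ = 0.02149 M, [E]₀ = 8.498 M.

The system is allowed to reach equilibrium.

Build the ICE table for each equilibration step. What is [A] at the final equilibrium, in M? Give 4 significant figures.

Q₀ = 4.8322e+07 vs Keq = 2.079 ⇒ Q>K, reverse
Step 1:
                    B           A           E
  I           0.02431     0.02149       8.498
  C             3.369       1.685      -5.054
  E             3.394       1.706       3.444
  solve Keq expr → x = -1.685; check Q = 2.079

[A]_eq = 1.706 M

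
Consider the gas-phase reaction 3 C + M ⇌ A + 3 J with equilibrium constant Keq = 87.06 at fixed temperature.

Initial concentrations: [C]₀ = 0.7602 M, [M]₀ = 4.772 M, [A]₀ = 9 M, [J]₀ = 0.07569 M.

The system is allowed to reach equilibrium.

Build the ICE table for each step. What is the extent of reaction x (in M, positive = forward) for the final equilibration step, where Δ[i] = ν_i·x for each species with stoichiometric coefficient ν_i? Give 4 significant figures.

Q₀ = 0.001862 vs Keq = 87.06 ⇒ Q<K, forward
Step 1:
                  C         M         A         J
  init       0.7602     4.772         9   0.07569
  Δ          -0.575   -0.1917    0.1917     0.575
  eq         0.1852      4.58     9.192    0.6507
  solve Keq expr → x = 0.1917; check Q = 87.06

x = 0.1917 M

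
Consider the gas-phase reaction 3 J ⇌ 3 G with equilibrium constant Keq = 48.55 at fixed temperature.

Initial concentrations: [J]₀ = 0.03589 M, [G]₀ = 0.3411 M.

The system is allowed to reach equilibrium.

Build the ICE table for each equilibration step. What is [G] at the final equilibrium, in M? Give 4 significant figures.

[G]_eq = 0.2959 M

Q₀ = 858.5 vs Keq = 48.55 ⇒ Q>K, reverse
Step 1:
                   J          G
  init       0.03589     0.3411
  Δ          0.04522   -0.04522
  eq         0.08111     0.2959
  solve Keq expr → x = -0.01507; check Q = 48.55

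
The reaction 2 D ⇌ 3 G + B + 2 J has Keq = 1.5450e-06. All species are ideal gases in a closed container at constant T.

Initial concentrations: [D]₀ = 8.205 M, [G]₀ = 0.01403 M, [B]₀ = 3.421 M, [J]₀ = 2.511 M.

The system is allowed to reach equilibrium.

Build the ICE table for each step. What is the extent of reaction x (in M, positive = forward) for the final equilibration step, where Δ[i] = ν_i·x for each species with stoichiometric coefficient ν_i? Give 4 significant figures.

Q₀ = 8.8484e-07 vs Keq = 1.5450e-06 ⇒ Q<K, forward
Step 1:
                    D           G           B           J
  Initial       8.205     0.01403       3.421       2.511
  Change    -0.001901    0.002852  9.5062e-04    0.001901
  Equil         8.203     0.01688       3.422       2.513
  solve Keq expr → x = 9.5062e-04; check Q = 1.5450e-06

x = 9.5062e-04 M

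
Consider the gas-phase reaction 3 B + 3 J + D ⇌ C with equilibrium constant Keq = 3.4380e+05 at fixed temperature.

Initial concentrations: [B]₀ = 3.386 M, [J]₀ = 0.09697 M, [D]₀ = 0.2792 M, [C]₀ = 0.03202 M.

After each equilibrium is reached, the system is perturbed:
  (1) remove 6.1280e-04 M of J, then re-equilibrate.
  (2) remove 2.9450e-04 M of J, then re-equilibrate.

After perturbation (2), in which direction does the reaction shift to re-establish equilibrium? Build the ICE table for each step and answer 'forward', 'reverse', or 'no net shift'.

Direction: reverse

Q₀ = 3.24 vs Keq = 3.4380e+05 ⇒ Q<K, forward
Step 1:
                  B         J         D         C
  init        3.386   0.09697    0.2792   0.03202
  Δ        -0.09422  -0.09422  -0.03141   0.03141
  eq          3.292  0.002753    0.2478   0.06343
  solve Keq expr → x = 0.03141; check Q = 3.4380e+05
Then remove 6.1280e-04 M of J.
Step 2:
                  B         J         D         C
  init        3.292  0.002141    0.2478   0.06343
  Δ       6.0860e-04 6.0860e-04 2.0287e-04 -2.0287e-04
  eq          3.292  0.002749     0.248   0.06322
  solve Keq expr → x = -2.0287e-04; check Q = 3.4380e+05
Then remove 2.9450e-04 M of J.
Step 3:
                  B         J         D         C
  init        3.292  0.002455     0.248   0.06322
  Δ       2.9248e-04 2.9248e-04 9.7494e-05 -9.7494e-05
  eq          3.293  0.002747    0.2481   0.06313
  solve Keq expr → x = -9.7494e-05; check Q = 3.4380e+05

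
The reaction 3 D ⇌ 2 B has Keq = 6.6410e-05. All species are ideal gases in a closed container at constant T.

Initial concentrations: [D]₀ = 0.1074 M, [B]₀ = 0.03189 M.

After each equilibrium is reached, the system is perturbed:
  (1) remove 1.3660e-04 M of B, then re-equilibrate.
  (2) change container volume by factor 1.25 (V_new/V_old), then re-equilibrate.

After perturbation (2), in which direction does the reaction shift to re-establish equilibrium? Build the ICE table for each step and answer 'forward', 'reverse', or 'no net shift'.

Direction: reverse

Q₀ = 0.8209 vs Keq = 6.6410e-05 ⇒ Q>K, reverse
Step 1:
                    D           B
  Initial      0.1074     0.03189
  Change      0.04709     -0.0314
  Equil        0.1545  4.9486e-04
  solve Keq expr → x = -0.0157; check Q = 6.6410e-05
Then remove 1.3660e-04 M of B.
Step 2:
                    D           B
  Initial      0.1545  3.5826e-04
  Change  -2.0343e-04  1.3562e-04
  Equil        0.1543  4.9388e-04
  solve Keq expr → x = 6.7811e-05; check Q = 6.6410e-05
Then change container volume by factor 1.25 (V_new/V_old).
Step 3:
                    D           B
  Initial      0.1234  3.9510e-04
  Change   6.2168e-05 -4.1445e-05
  Equil        0.1235  3.5366e-04
  solve Keq expr → x = -2.0723e-05; check Q = 6.6410e-05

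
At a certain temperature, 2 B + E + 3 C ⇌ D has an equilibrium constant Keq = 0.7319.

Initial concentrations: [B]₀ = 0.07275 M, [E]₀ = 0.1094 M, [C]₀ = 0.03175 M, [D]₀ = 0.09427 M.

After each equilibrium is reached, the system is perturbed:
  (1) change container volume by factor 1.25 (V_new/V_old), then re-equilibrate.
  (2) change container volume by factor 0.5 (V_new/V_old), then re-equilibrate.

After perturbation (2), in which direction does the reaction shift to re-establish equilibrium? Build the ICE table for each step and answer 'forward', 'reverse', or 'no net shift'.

Q₀ = 5.0870e+06 vs Keq = 0.7319 ⇒ Q>K, reverse
Step 1:
                   B          E          C          D
  init       0.07275     0.1094    0.03175    0.09427
  Δ           0.1879    0.09396     0.2819   -0.09396
  eq          0.2607     0.2034     0.3136 3.1197e-04
  solve Keq expr → x = -0.09396; check Q = 0.7319
Then change container volume by factor 1.25 (V_new/V_old).
Step 2:
                   B          E          C          D
  init        0.2085     0.1627     0.2509 2.4957e-04
  Δ       3.3391e-04 1.6695e-04 5.0086e-04 -1.6695e-04
  eq          0.2089     0.1629     0.2514 8.2620e-05
  solve Keq expr → x = -1.6695e-04; check Q = 0.7319
Then change container volume by factor 0.5 (V_new/V_old).
Step 3:
                   B          E          C          D
  init        0.4177     0.3257     0.5028 1.6524e-04
  Δ        -0.008888  -0.004444   -0.01333   0.004444
  eq          0.4088     0.3213     0.4895   0.004609
  solve Keq expr → x = 0.004444; check Q = 0.7319

Direction: forward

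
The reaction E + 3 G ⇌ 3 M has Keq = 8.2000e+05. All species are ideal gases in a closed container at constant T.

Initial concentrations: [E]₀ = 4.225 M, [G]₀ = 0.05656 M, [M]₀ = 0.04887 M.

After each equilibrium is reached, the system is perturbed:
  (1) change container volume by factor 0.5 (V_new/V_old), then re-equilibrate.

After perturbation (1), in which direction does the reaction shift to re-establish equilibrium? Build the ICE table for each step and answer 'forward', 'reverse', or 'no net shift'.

Q₀ = 0.1527 vs Keq = 8.2000e+05 ⇒ Q<K, forward
Step 1:
                    E           G           M
  init          4.225     0.05656     0.04887
  Δ          -0.01862    -0.05587     0.05587
  eq            4.206  6.9320e-04      0.1047
  solve Keq expr → x = 0.01862; check Q = 8.2000e+05
Then change container volume by factor 0.5 (V_new/V_old).
Step 2:
                    E           G           M
  init          8.413    0.001386      0.2095
  Δ       -9.4838e-05 -2.8451e-04  2.8451e-04
  eq            8.413    0.001102      0.2098
  solve Keq expr → x = 9.4838e-05; check Q = 8.2000e+05

Direction: forward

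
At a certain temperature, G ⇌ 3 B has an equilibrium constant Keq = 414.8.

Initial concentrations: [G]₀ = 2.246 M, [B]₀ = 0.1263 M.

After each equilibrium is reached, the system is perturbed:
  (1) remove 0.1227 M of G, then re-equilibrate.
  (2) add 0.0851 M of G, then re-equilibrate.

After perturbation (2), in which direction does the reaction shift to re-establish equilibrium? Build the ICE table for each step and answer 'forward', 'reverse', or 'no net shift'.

Q₀ = 8.9702e-04 vs Keq = 414.8 ⇒ Q<K, forward
Step 1:
                   G          B
  Initial      2.246     0.1263
  Change      -1.823       5.47
  Equil       0.4226      5.597
  solve Keq expr → x = 1.823; check Q = 414.8
Then remove 0.1227 M of G.
Step 2:
                   G          B
  Initial     0.2999      5.597
  Change     0.07423    -0.2227
  Equil       0.3741      5.374
  solve Keq expr → x = -0.07423; check Q = 414.8
Then add 0.0851 M of G.
Step 3:
                   G          B
  Initial     0.4592      5.374
  Change    -0.05174     0.1552
  Equil       0.4075      5.529
  solve Keq expr → x = 0.05174; check Q = 414.8

Direction: forward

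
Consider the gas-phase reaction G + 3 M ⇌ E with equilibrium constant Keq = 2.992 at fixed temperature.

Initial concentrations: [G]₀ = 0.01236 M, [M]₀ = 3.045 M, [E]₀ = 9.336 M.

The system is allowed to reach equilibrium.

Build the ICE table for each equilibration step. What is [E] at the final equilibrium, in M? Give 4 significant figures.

Q₀ = 26.75 vs Keq = 2.992 ⇒ Q>K, reverse
Step 1:
                   G          M          E
  Initial    0.01236      3.045      9.336
  Change     0.07593     0.2278   -0.07593
  Equil      0.08829      3.273       9.26
  solve Keq expr → x = -0.07593; check Q = 2.992

[E]_eq = 9.26 M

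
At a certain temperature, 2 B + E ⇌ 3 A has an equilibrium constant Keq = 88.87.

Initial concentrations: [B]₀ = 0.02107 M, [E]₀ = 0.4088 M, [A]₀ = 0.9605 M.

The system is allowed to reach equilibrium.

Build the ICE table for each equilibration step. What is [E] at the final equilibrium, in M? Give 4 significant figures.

Q₀ = 4883 vs Keq = 88.87 ⇒ Q>K, reverse
Step 1:
                  B         E         A
  I         0.02107    0.4088    0.9605
  C         0.09508   0.04754   -0.1426
  E          0.1161    0.4563    0.8179
  solve Keq expr → x = -0.04754; check Q = 88.87

[E]_eq = 0.4563 M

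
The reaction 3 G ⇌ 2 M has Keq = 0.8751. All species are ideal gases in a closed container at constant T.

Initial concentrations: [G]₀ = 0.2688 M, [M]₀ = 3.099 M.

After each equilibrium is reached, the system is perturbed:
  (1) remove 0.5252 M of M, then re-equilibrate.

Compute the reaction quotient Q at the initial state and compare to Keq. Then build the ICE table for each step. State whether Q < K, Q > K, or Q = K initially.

Q₀ = 494.5 vs Keq = 0.8751 ⇒ Q>K, reverse
Step 1:
                   G          M
  I           0.2688      3.099
  C             1.46    -0.9731
  E            1.729      2.126
  solve Keq expr → x = -0.4866; check Q = 0.8751
Then remove 0.5252 M of M.
Step 2:
                   G          M
  I            1.729      1.601
  C          -0.2141     0.1427
  E            1.514      1.743
  solve Keq expr → x = 0.07136; check Q = 0.8751

Q₀ = 494.5; Q > K (proceeds reverse)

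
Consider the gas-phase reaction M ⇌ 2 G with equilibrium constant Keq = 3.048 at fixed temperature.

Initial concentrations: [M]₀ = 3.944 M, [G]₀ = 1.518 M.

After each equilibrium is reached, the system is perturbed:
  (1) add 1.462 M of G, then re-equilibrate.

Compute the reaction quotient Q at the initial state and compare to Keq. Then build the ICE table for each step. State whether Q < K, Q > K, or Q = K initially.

Q₀ = 0.5843 vs Keq = 3.048 ⇒ Q<K, forward
Step 1:
                   M          G
  I            3.944      1.518
  C           -0.791      1.582
  E            3.153        3.1
  solve Keq expr → x = 0.791; check Q = 3.048
Then add 1.462 M of G.
Step 2:
                   M          G
  I            3.153      4.562
  C           0.5918     -1.184
  E            3.745      3.378
  solve Keq expr → x = -0.5918; check Q = 3.048

Q₀ = 0.5843; Q < K (proceeds forward)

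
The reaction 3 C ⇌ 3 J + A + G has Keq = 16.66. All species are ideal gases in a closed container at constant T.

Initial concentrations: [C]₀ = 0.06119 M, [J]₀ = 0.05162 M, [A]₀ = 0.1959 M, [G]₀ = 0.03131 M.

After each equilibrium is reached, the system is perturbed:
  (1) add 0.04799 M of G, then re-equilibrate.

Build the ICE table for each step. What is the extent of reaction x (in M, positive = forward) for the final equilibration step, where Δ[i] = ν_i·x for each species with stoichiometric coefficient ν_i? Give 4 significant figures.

Q₀ = 0.003682 vs Keq = 16.66 ⇒ Q<K, forward
Step 1:
                   C          J          A          G
  I          0.06119    0.05162     0.1959    0.03131
  C         -0.05231    0.05231    0.01744    0.01744
  E         0.008882     0.1039     0.2133    0.04875
  solve Keq expr → x = 0.01744; check Q = 16.66
Then add 0.04799 M of G.
Step 2:
                   C          J          A          G
  I         0.008882     0.1039     0.2133    0.09674
  C         0.002025  -0.002025 -6.7503e-04 -6.7503e-04
  E          0.01091     0.1019     0.2127    0.09606
  solve Keq expr → x = -6.7503e-04; check Q = 16.66

x = -6.7503e-04 M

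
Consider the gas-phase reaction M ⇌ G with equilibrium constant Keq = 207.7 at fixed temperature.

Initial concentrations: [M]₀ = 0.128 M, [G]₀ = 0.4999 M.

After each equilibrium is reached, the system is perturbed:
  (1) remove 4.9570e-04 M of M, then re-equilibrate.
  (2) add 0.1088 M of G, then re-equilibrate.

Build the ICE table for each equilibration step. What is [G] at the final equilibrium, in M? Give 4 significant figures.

[G]_eq = 0.7327 M

Q₀ = 3.905 vs Keq = 207.7 ⇒ Q<K, forward
Step 1:
                  M         G
  Initial     0.128    0.4999
  Change     -0.125     0.125
  Equil    0.003009    0.6249
  solve Keq expr → x = 0.125; check Q = 207.7
Then remove 4.9570e-04 M of M.
Step 2:
                  M         G
  Initial  0.002513    0.6249
  Change  4.9332e-04 -4.9332e-04
  Equil    0.003006    0.6244
  solve Keq expr → x = -4.9332e-04; check Q = 207.7
Then add 0.1088 M of G.
Step 3:
                  M         G
  Initial  0.003006    0.7332
  Change  5.2132e-04 -5.2132e-04
  Equil    0.003528    0.7327
  solve Keq expr → x = -5.2132e-04; check Q = 207.7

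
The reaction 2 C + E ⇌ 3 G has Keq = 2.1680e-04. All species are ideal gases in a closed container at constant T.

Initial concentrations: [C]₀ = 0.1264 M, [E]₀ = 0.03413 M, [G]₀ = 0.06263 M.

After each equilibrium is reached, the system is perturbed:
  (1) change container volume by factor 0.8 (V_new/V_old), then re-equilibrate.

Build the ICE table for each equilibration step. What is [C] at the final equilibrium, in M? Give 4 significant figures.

Q₀ = 0.4505 vs Keq = 2.1680e-04 ⇒ Q>K, reverse
Step 1:
                    C           E           G
  I            0.1264     0.03413     0.06263
  C           0.03726     0.01863    -0.05589
  E            0.1637     0.05276    0.006741
  solve Keq expr → x = -0.01863; check Q = 2.1680e-04
Then change container volume by factor 0.8 (V_new/V_old).
Step 2:
                    C           E           G
  I            0.2046     0.06595    0.008427
  C                 0           0           0
  E            0.2046     0.06595    0.008427
  solve Keq expr → x = 0; check Q = 2.1680e-04

[C]_eq = 0.2046 M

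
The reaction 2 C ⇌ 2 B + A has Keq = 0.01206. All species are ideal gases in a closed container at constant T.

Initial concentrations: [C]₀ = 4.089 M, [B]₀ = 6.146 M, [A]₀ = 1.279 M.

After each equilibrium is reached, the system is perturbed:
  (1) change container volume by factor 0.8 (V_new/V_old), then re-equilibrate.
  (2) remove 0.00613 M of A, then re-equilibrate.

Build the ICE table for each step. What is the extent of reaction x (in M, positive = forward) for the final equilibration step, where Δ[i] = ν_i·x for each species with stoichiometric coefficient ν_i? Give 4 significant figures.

x = 0.00582 M

Q₀ = 2.889 vs Keq = 0.01206 ⇒ Q>K, reverse
Step 1:
                  C         B         A
  init        4.089     6.146     1.279
  Δ           2.481    -2.481     -1.24
  eq           6.57     3.665   0.03874
  solve Keq expr → x = -1.24; check Q = 0.01206
Then change container volume by factor 0.8 (V_new/V_old).
Step 2:
                  C         B         A
  init        8.212     4.582   0.04842
  Δ         0.01839  -0.01839 -0.009197
  eq           8.23     4.563   0.03923
  solve Keq expr → x = -0.009197; check Q = 0.01206
Then remove 0.00613 M of A.
Step 3:
                  C         B         A
  init         8.23     4.563    0.0331
  Δ        -0.01164   0.01164   0.00582
  eq          8.219     4.575   0.03892
  solve Keq expr → x = 0.00582; check Q = 0.01206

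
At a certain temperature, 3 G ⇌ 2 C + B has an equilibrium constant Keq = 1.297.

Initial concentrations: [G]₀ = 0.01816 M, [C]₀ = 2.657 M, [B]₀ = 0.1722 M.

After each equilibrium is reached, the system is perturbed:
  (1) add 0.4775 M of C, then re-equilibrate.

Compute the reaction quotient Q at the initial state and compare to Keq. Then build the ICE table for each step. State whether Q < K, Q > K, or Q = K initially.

Q₀ = 2.0299e+05; Q > K (proceeds reverse)

Q₀ = 2.0299e+05 vs Keq = 1.297 ⇒ Q>K, reverse
Step 1:
                   G          C          B
  I          0.01816      2.657     0.1722
  C           0.4465    -0.2977    -0.1488
  E           0.4646      2.359    0.02337
  solve Keq expr → x = -0.1488; check Q = 1.297
Then add 0.4775 M of C.
Step 2:
                   G          C          B
  I           0.4646      2.837    0.02337
  C          0.01602   -0.01068   -0.00534
  E           0.4807      2.826    0.01803
  solve Keq expr → x = -0.00534; check Q = 1.297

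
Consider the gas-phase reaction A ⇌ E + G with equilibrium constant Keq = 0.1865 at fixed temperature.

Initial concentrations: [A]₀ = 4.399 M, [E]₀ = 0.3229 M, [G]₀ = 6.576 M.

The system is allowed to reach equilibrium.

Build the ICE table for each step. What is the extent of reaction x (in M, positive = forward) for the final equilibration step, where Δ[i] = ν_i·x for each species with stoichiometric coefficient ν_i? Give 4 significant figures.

x = -0.1889 M

Q₀ = 0.4827 vs Keq = 0.1865 ⇒ Q>K, reverse
Step 1:
                  A         E         G
  I           4.399    0.3229     6.576
  C          0.1889   -0.1889   -0.1889
  E           4.588     0.134     6.387
  solve Keq expr → x = -0.1889; check Q = 0.1865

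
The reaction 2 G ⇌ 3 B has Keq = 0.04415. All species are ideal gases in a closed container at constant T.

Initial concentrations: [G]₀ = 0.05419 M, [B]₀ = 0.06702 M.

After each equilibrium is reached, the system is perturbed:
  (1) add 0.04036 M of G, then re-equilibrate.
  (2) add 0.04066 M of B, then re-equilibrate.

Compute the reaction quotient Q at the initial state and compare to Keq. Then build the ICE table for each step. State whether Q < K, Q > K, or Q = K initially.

Q₀ = 0.1025 vs Keq = 0.04415 ⇒ Q>K, reverse
Step 1:
                  G         B
  Initial   0.05419   0.06702
  Change   0.007781  -0.01167
  Equil     0.06197   0.05535
  solve Keq expr → x = -0.003891; check Q = 0.04415
Then add 0.04036 M of G.
Step 2:
                  G         B
  Initial    0.1023   0.05535
  Change   -0.01092   0.01637
  Equil     0.09142   0.07172
  solve Keq expr → x = 0.005458; check Q = 0.04415
Then add 0.04066 M of B.
Step 3:
                  G         B
  Initial   0.09142    0.1124
  Change    0.02028  -0.03041
  Equil      0.1117   0.08197
  solve Keq expr → x = -0.01014; check Q = 0.04415

Q₀ = 0.1025; Q > K (proceeds reverse)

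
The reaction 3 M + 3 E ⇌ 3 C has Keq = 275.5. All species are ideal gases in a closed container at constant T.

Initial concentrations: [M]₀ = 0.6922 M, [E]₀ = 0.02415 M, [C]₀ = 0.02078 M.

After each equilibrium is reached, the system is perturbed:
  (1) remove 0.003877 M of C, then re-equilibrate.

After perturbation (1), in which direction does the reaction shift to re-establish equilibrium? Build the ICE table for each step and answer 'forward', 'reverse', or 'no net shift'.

Q₀ = 1.921 vs Keq = 275.5 ⇒ Q<K, forward
Step 1:
                  M         E         C
  init       0.6922   0.02415   0.02078
  Δ        -0.01583  -0.01583   0.01583
  eq         0.6764  0.008319   0.03661
  solve Keq expr → x = 0.005277; check Q = 275.5
Then remove 0.003877 M of C.
Step 2:
                  M         E         C
  init       0.6764  0.008319   0.03273
  Δ       -7.1130e-04 -7.1130e-04 7.1130e-04
  eq         0.6757  0.007607   0.03345
  solve Keq expr → x = 2.3710e-04; check Q = 275.5

Direction: forward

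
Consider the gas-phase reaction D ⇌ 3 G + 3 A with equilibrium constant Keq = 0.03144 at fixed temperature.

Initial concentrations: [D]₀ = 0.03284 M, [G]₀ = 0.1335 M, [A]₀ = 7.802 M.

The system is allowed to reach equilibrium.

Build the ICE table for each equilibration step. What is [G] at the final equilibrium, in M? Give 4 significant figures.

Q₀ = 34.41 vs Keq = 0.03144 ⇒ Q>K, reverse
Step 1:
                  D         G         A
  Initial   0.03284    0.1335     7.802
  Change    0.03881   -0.1164   -0.1164
  Equil     0.07165   0.01706     7.686
  solve Keq expr → x = -0.03881; check Q = 0.03144

[G]_eq = 0.01706 M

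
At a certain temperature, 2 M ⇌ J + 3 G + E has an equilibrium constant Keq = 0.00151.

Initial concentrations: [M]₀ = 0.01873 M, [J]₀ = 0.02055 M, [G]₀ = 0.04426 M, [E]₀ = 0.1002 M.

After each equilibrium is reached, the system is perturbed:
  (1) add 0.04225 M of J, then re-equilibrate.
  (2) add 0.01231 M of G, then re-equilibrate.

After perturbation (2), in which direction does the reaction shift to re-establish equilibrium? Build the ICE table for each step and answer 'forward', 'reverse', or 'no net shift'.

Q₀ = 5.0891e-04 vs Keq = 0.00151 ⇒ Q<K, forward
Step 1:
                  M         J         G         E
  init      0.01873   0.02055   0.04426    0.1002
  Δ       -0.004446  0.002223  0.006669  0.002223
  eq        0.01428   0.02277   0.05093    0.1024
  solve Keq expr → x = 0.002223; check Q = 0.00151
Then add 0.04225 M of J.
Step 2:
                  M         J         G         E
  init      0.01428   0.06502   0.05093    0.1024
  Δ        0.004579 -0.002289 -0.006868 -0.002289
  eq        0.01886   0.06273   0.04406    0.1001
  solve Keq expr → x = -0.002289; check Q = 0.00151
Then add 0.01231 M of G.
Step 3:
                  M         J         G         E
  init      0.01886   0.06273   0.05637    0.1001
  Δ        0.003812 -0.001906 -0.005719 -0.001906
  eq        0.02268   0.06083   0.05065   0.09823
  solve Keq expr → x = -0.001906; check Q = 0.00151

Direction: reverse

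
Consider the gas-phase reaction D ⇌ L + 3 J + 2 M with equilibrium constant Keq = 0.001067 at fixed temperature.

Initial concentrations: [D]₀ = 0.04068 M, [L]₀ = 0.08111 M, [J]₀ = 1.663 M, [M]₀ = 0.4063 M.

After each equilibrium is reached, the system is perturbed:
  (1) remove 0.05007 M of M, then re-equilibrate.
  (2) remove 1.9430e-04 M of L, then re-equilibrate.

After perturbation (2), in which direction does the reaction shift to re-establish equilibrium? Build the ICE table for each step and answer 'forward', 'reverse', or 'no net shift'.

Direction: forward

Q₀ = 1.514 vs Keq = 0.001067 ⇒ Q>K, reverse
Step 1:
                    D           L           J           M
  Initial     0.04068     0.08111       1.663      0.4063
  Change      0.08037    -0.08037     -0.2411     -0.1607
  Equil         0.121  7.4499e-04       1.422      0.2456
  solve Keq expr → x = -0.08037; check Q = 0.001067
Then remove 0.05007 M of M.
Step 2:
                    D           L           J           M
  Initial       0.121  7.4499e-04       1.422      0.1955
  Change  -4.1357e-04  4.1357e-04    0.001241  8.2713e-04
  Equil        0.1206    0.001159       1.423      0.1963
  solve Keq expr → x = 4.1357e-04; check Q = 0.001067
Then remove 1.9430e-04 M of L.
Step 3:
                    D           L           J           M
  Initial      0.1206  9.6425e-04       1.423      0.1963
  Change  -1.8676e-04  1.8676e-04  5.6027e-04  3.7351e-04
  Equil        0.1204    0.001151       1.424      0.1967
  solve Keq expr → x = 1.8676e-04; check Q = 0.001067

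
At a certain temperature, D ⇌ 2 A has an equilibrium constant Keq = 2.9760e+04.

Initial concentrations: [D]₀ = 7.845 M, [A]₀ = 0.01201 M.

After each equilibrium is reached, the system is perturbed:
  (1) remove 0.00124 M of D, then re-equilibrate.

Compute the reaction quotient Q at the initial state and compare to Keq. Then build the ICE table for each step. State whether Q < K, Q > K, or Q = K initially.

Q₀ = 1.8386e-05 vs Keq = 2.9760e+04 ⇒ Q<K, forward
Step 1:
                   D          A
  I            7.845    0.01201
  C           -7.837      15.67
  E         0.008267      15.69
  solve Keq expr → x = 7.837; check Q = 2.9760e+04
Then remove 0.00124 M of D.
Step 2:
                   D          A
  I         0.007027      15.69
  C         0.001237  -0.002475
  E         0.008265      15.68
  solve Keq expr → x = -0.001237; check Q = 2.9760e+04

Q₀ = 1.8386e-05; Q < K (proceeds forward)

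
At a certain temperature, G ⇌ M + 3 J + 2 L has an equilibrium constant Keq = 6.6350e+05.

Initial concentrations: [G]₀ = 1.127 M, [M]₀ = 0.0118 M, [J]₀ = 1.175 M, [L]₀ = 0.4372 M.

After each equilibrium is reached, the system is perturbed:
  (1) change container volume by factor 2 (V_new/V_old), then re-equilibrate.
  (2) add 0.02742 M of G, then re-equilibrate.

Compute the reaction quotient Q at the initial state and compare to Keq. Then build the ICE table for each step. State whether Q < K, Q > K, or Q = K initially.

Q₀ = 0.003247 vs Keq = 6.6350e+05 ⇒ Q<K, forward
Step 1:
                    G           M           J           L
  I             1.127      0.0118       1.175      0.4372
  C            -1.126       1.126       3.377       2.252
  E           0.00117       1.138       4.552       2.689
  solve Keq expr → x = 1.126; check Q = 6.6350e+05
Then change container volume by factor 2 (V_new/V_old).
Step 2:
                    G           M           J           L
  I        5.8481e-04      0.5688       2.276       1.344
  C       -5.6644e-04  5.6644e-04    0.001699    0.001133
  E        1.8365e-05      0.5694       2.278       1.346
  solve Keq expr → x = 5.6644e-04; check Q = 6.6350e+05
Then add 0.02742 M of G.
Step 3:
                    G           M           J           L
  I           0.02744      0.5694       2.278       1.346
  C          -0.02742     0.02742     0.08225     0.05483
  E        2.3191e-05      0.5968        2.36         1.4
  solve Keq expr → x = 0.02742; check Q = 6.6350e+05

Q₀ = 0.003247; Q < K (proceeds forward)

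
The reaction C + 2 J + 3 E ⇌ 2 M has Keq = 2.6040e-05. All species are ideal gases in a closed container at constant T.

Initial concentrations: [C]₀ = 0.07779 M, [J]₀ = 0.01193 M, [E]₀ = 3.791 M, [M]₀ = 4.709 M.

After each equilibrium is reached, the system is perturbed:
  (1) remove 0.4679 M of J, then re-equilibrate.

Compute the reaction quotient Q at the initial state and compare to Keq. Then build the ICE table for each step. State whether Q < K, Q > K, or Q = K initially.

Q₀ = 3.6761e+04; Q > K (proceeds reverse)

Q₀ = 3.6761e+04 vs Keq = 2.6040e-05 ⇒ Q>K, reverse
Step 1:
                    C           J           E           M
  init        0.07779     0.01193       3.791       4.709
  Δ             1.936       3.872       5.809      -3.872
  eq            2.014       3.884         9.6      0.8366
  solve Keq expr → x = -1.936; check Q = 2.6040e-05
Then remove 0.4679 M of J.
Step 2:
                    C           J           E           M
  init          2.014       3.416         9.6      0.8366
  Δ           0.03391     0.06782      0.1017    -0.06782
  eq            2.048       3.484       9.701      0.7688
  solve Keq expr → x = -0.03391; check Q = 2.6040e-05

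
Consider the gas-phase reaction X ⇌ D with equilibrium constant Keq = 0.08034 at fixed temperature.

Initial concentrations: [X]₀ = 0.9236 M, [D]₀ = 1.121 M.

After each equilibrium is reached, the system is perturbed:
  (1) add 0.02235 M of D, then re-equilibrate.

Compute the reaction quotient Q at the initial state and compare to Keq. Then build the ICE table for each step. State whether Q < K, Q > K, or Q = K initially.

Q₀ = 1.214; Q > K (proceeds reverse)

Q₀ = 1.214 vs Keq = 0.08034 ⇒ Q>K, reverse
Step 1:
                   X          D
  Initial     0.9236      1.121
  Change       0.969     -0.969
  Equil        1.893      0.152
  solve Keq expr → x = -0.969; check Q = 0.08034
Then add 0.02235 M of D.
Step 2:
                   X          D
  Initial      1.893     0.1744
  Change     0.02069   -0.02069
  Equil        1.913     0.1537
  solve Keq expr → x = -0.02069; check Q = 0.08034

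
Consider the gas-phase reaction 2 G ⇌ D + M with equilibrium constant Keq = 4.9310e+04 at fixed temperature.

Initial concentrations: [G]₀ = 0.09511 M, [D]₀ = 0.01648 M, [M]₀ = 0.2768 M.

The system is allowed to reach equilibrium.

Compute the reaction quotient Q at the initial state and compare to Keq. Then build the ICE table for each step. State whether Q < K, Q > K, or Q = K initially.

Q₀ = 0.5043 vs Keq = 4.9310e+04 ⇒ Q<K, forward
Step 1:
                    G           D           M
  init        0.09511     0.01648      0.2768
  Δ          -0.09446     0.04723     0.04723
  eq       6.4705e-04     0.06371       0.324
  solve Keq expr → x = 0.04723; check Q = 4.9310e+04

Q₀ = 0.5043; Q < K (proceeds forward)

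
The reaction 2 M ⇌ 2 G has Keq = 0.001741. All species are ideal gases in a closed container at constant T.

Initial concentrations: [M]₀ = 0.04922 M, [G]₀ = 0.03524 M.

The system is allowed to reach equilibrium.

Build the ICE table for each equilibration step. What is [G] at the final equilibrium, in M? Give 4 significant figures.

Q₀ = 0.5126 vs Keq = 0.001741 ⇒ Q>K, reverse
Step 1:
                    M           G
  Initial     0.04922     0.03524
  Change      0.03186    -0.03186
  Equil       0.08108    0.003383
  solve Keq expr → x = -0.01593; check Q = 0.001741

[G]_eq = 0.003383 M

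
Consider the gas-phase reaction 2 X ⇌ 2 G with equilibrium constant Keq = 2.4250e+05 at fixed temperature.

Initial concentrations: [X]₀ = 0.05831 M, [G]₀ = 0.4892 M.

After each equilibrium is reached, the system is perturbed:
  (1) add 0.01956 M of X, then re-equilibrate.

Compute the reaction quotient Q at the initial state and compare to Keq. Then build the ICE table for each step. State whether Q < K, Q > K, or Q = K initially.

Q₀ = 70.39 vs Keq = 2.4250e+05 ⇒ Q<K, forward
Step 1:
                  X         G
  init      0.05831    0.4892
  Δ         -0.0572    0.0572
  eq        0.00111    0.5464
  solve Keq expr → x = 0.0286; check Q = 2.4250e+05
Then add 0.01956 M of X.
Step 2:
                  X         G
  init      0.02067    0.5464
  Δ        -0.01952   0.01952
  eq       0.001149    0.5659
  solve Keq expr → x = 0.00976; check Q = 2.4250e+05

Q₀ = 70.39; Q < K (proceeds forward)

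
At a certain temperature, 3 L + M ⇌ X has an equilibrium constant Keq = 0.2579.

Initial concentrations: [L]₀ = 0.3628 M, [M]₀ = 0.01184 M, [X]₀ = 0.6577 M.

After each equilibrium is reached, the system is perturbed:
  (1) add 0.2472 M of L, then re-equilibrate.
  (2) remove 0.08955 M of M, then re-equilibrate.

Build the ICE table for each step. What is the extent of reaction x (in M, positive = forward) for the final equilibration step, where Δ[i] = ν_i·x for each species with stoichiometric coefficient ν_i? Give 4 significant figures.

x = -0.02486 M

Q₀ = 1163 vs Keq = 0.2579 ⇒ Q>K, reverse
Step 1:
                   L          M          X
  init        0.3628    0.01184     0.6577
  Δ            1.088     0.3627    -0.3627
  eq           1.451     0.3745      0.295
  solve Keq expr → x = -0.3627; check Q = 0.2579
Then add 0.2472 M of L.
Step 2:
                   L          M          X
  init         1.698     0.3745      0.295
  Δ          -0.1231   -0.04103    0.04103
  eq           1.575     0.3335      0.336
  solve Keq expr → x = 0.04103; check Q = 0.2579
Then remove 0.08955 M of M.
Step 3:
                   L          M          X
  init         1.575      0.244      0.336
  Δ          0.07457    0.02486   -0.02486
  eq            1.65     0.2688     0.3112
  solve Keq expr → x = -0.02486; check Q = 0.2579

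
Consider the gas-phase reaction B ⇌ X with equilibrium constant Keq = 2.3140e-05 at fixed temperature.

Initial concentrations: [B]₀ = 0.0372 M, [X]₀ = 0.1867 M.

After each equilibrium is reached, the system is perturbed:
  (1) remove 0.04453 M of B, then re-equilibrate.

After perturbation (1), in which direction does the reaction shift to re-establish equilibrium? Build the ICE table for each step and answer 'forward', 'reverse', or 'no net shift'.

Direction: reverse

Q₀ = 5.019 vs Keq = 2.3140e-05 ⇒ Q>K, reverse
Step 1:
                    B           X
  Initial      0.0372      0.1867
  Change       0.1867     -0.1867
  Equil        0.2239  5.1809e-06
  solve Keq expr → x = -0.1867; check Q = 2.3140e-05
Then remove 0.04453 M of B.
Step 2:
                    B           X
  Initial      0.1794  5.1809e-06
  Change   1.0304e-06 -1.0304e-06
  Equil        0.1794  4.1505e-06
  solve Keq expr → x = -1.0304e-06; check Q = 2.3140e-05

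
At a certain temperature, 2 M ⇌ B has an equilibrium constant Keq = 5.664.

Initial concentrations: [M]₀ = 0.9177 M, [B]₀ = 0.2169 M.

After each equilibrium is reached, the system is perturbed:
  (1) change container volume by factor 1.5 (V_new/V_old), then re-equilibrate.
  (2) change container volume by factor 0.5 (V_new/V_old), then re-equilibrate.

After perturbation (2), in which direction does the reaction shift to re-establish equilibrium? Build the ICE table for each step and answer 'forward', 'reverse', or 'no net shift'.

Q₀ = 0.2575 vs Keq = 5.664 ⇒ Q<K, forward
Step 1:
                   M          B
  I           0.9177     0.2169
  C          -0.6136     0.3068
  E           0.3041     0.5237
  solve Keq expr → x = 0.3068; check Q = 5.664
Then change container volume by factor 1.5 (V_new/V_old).
Step 2:
                   M          B
  I           0.2027     0.3491
  C           0.0386    -0.0193
  E           0.2413     0.3298
  solve Keq expr → x = -0.0193; check Q = 5.664
Then change container volume by factor 0.5 (V_new/V_old).
Step 3:
                   M          B
  I           0.4826     0.6597
  C          -0.1255    0.06275
  E           0.3571     0.7224
  solve Keq expr → x = 0.06275; check Q = 5.664

Direction: forward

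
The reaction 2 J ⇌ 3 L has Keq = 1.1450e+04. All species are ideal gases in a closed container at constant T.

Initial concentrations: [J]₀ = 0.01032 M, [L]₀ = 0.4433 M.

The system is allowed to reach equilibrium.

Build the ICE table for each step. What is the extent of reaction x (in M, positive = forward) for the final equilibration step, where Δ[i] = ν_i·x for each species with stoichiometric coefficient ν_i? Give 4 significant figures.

x = 0.003728 M

Q₀ = 818 vs Keq = 1.1450e+04 ⇒ Q<K, forward
Step 1:
                  J         L
  init      0.01032    0.4433
  Δ       -0.007457   0.01118
  eq       0.002863    0.4545
  solve Keq expr → x = 0.003728; check Q = 1.1450e+04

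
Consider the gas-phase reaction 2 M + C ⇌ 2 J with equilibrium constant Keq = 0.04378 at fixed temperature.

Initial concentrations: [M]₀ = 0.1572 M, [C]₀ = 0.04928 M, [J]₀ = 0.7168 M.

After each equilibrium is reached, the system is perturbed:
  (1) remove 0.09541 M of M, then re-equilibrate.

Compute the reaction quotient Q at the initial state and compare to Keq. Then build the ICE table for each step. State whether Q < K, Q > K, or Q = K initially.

Q₀ = 421.9 vs Keq = 0.04378 ⇒ Q>K, reverse
Step 1:
                  M         C         J
  init       0.1572   0.04928    0.7168
  Δ          0.6194    0.3097   -0.6194
  eq         0.7766     0.359   0.09736
  solve Keq expr → x = -0.3097; check Q = 0.04378
Then remove 0.09541 M of M.
Step 2:
                  M         C         J
  init       0.6812     0.359   0.09736
  Δ         0.01009  0.005045  -0.01009
  eq         0.6913     0.364   0.08728
  solve Keq expr → x = -0.005045; check Q = 0.04378

Q₀ = 421.9; Q > K (proceeds reverse)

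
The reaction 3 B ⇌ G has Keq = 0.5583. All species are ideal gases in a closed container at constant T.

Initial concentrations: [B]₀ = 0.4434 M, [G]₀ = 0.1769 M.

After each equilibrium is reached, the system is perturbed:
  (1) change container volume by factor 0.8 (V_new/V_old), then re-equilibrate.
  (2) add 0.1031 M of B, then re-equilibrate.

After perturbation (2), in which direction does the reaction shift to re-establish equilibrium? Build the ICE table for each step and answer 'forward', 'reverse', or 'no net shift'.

Direction: forward

Q₀ = 2.029 vs Keq = 0.5583 ⇒ Q>K, reverse
Step 1:
                  B         G
  Initial    0.4434    0.1769
  Change      0.161  -0.05366
  Equil      0.6044    0.1232
  solve Keq expr → x = -0.05366; check Q = 0.5583
Then change container volume by factor 0.8 (V_new/V_old).
Step 2:
                  B         G
  Initial    0.7555    0.1541
  Change   -0.07216   0.02405
  Equil      0.6833    0.1781
  solve Keq expr → x = 0.02405; check Q = 0.5583
Then add 0.1031 M of B.
Step 3:
                  B         G
  Initial    0.7864    0.1781
  Change   -0.07322   0.02441
  Equil      0.7132    0.2025
  solve Keq expr → x = 0.02441; check Q = 0.5583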